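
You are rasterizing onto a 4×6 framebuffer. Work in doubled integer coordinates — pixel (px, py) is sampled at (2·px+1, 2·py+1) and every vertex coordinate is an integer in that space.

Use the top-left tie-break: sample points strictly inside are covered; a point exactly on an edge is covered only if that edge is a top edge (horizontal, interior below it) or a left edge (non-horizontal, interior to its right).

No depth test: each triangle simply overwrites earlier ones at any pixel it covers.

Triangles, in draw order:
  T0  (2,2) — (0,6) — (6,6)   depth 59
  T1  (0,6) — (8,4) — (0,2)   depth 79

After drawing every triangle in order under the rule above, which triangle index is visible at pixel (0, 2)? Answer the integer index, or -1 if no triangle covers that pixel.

T0:
  2·area = 24  (B↔C swapped to make it positive)
  edge (2, 2)→(6, 6): d=(4,4) right/bottom  bias=-1
  edge (6, 6)→(0, 6): d=(-6,0) right/bottom  bias=-1
  edge (0, 6)→(2, 2): d=(2,-4) top-left  bias=+0
    (0,0)@(1, 1): e=[0,30,-6] → ·  [on edge]
    (1,1)@(3, 3): e=[0,18,6] → ·  [on edge]
    (0,2)@(1, 5): e=[16,6,2] → █
    (1,2)@(3, 5): e=[8,6,10] → █
    (2,2)@(5, 5): e=[0,6,18] → ·  [on edge]
    (0,3)@(1, 7): e=[24,-6,6] → ·
    (1,3)@(3, 7): e=[16,-6,14] → ·
    (3,3)@(7, 7): e=[0,-6,30] → ·  [on edge]
  covered (2 px):
    · · · ·
    · · · ·
    █ █ · ·
    · · · ·
    · · · ·
    · · · ·
T1:
  2·area = 32  (B↔C swapped to make it positive)
  edge (0, 6)→(0, 2): d=(0,-4) top-left  bias=+0
  edge (0, 2)→(8, 4): d=(8,2) right/bottom  bias=-1
  edge (8, 4)→(0, 6): d=(-8,2) right/bottom  bias=-1
    (0,1)@(1, 3): e=[4,6,22] → █
    (1,1)@(3, 3): e=[12,2,18] → █
    (2,1)@(5, 3): e=[20,-2,14] → ·
    (0,2)@(1, 5): e=[4,22,6] → █
    (2,2)@(5, 5): e=[20,14,-2] → ·
    (0,3)@(1, 7): e=[4,38,-10] → ·
    (1,3)@(3, 7): e=[12,34,-14] → ·
  covered (4 px):
    · · · ·
    █ █ · ·
    █ █ · ·
    · · · ·
    · · · ·
    · · · ·

Z-buffer (winner per pixel, '.' = empty):
  . . . .
  1 1 . .
  1 1 . .
  . . . .
  . . . .
  . . . .

Final: 1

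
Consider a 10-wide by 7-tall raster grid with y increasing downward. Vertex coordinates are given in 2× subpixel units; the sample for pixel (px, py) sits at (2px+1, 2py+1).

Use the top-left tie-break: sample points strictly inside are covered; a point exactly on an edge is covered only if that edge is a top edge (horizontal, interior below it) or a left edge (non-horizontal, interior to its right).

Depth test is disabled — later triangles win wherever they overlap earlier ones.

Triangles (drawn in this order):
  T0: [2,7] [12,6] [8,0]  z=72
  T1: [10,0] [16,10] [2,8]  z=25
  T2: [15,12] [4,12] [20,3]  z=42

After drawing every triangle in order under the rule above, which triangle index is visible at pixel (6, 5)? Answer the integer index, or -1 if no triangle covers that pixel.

T0:
  2·area = 64  (B↔C swapped to make it positive)
  edge (2, 7)→(8, 0): d=(6,-7) top-left  bias=+0
  edge (8, 0)→(12, 6): d=(4,6) right/bottom  bias=-1
  edge (12, 6)→(2, 7): d=(-10,1) right/bottom  bias=-1
    (3,1)@(7, 3): e=[11,18,35] → X
    (4,1)@(9, 3): e=[25,6,33] → X
    (5,1)@(11, 3): e=[39,-6,31] → .
    (2,2)@(5, 5): e=[9,38,17] → X
    (5,2)@(11, 5): e=[51,2,11] → X
    (6,2)@(13, 5): e=[65,-10,9] → .
    (2,3)@(5, 7): e=[21,46,-3] → .
    (3,3)@(7, 7): e=[35,34,-5] → .
    (4,3)@(9, 7): e=[49,22,-7] → .
    (5,3)@(11, 7): e=[63,10,-9] → .
  covered (6 px):
    . . . . . . . . . .
    . . . X X . . . . .
    . . X X X X . . . .
    . . . . . . . . . .
    . . . . . . . . . .
    . . . . . . . . . .
    . . . . . . . . . .
T1:
  2·area = 128
  edge (10, 0)→(16, 10): d=(6,10) right/bottom  bias=-1
  edge (16, 10)→(2, 8): d=(-14,-2) top-left  bias=+0
  edge (2, 8)→(10, 0): d=(8,-8) top-left  bias=+0
    (4,0)@(9, 1): e=[16,112,0] → X  [on edge]
    (5,0)@(11, 1): e=[-4,116,16] → .
    (3,1)@(7, 3): e=[48,80,0] → X  [on edge]
    (5,1)@(11, 3): e=[8,88,32] → X
    (6,1)@(13, 3): e=[-12,92,48] → .
    (2,2)@(5, 5): e=[80,48,0] → X  [on edge]
    (6,2)@(13, 5): e=[0,64,64] → .  [on edge]
    (1,3)@(3, 7): e=[112,16,0] → X  [on edge]
    (6,3)@(13, 7): e=[12,36,80] → X
    (7,3)@(15, 7): e=[-8,40,96] → .
    (0,4)@(1, 9): e=[144,-16,0] → .  [on edge]
    (1,4)@(3, 9): e=[124,-12,16] → .
    (4,4)@(9, 9): e=[64,0,64] → X  [on edge]
  covered (18 px):
    . . . . X . . . . .
    . . . X X X . . . .
    . . X X X X . . . .
    . X X X X X X . . .
    . . . . X X X X . .
    . . . . . . . . . .
    . . . . . . . . . .
T2:
  2·area = 99
  edge (15, 12)→(4, 12): d=(-11,0) right/bottom  bias=-1
  edge (4, 12)→(20, 3): d=(16,-9) top-left  bias=+0
  edge (20, 3)→(15, 12): d=(-5,9) right/bottom  bias=-1
    (8,2)@(17, 5): e=[77,5,17] → X
    (9,2)@(19, 5): e=[77,23,-1] → .
    (6,3)@(13, 7): e=[55,1,43] → X
    (7,3)@(15, 7): e=[55,19,25] → X
    (9,3)@(19, 7): e=[55,55,-11] → .
    (5,4)@(11, 9): e=[33,15,51] → X
    (8,4)@(17, 9): e=[33,69,-3] → .
    (3,5)@(7, 11): e=[11,11,77] → X
    (4,5)@(9, 11): e=[11,29,59] → X
    (8,5)@(17, 11): e=[11,101,-13] → .
    (3,6)@(7, 13): e=[-11,43,67] → .
    (4,6)@(9, 13): e=[-11,61,49] → .
  covered (12 px):
    . . . . . . . . . .
    . . . . . . . . . .
    . . . . . . . . X .
    . . . . . . X X X .
    . . . . . X X X . .
    . . . X X X X X . .
    . . . . . . . . . .

Z-buffer (winner per pixel, '.' = empty):
  . . . . 1 . . . . .
  . . . 1 1 1 . . . .
  . . 1 1 1 1 . . 2 .
  . 1 1 1 1 1 2 2 2 .
  . . . . 1 2 2 2 . .
  . . . 2 2 2 2 2 . .
  . . . . . . . . . .

Final: 2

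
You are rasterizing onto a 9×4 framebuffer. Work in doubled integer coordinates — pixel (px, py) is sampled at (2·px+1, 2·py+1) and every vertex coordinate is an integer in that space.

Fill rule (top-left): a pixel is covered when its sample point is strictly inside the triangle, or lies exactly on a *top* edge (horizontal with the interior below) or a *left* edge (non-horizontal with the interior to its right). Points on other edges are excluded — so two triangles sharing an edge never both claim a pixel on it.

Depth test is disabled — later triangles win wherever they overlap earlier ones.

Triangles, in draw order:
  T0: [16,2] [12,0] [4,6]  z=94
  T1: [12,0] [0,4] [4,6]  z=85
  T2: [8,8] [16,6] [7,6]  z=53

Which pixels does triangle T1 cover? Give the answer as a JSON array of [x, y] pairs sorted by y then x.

T0:
  2·area = 40  (B↔C swapped to make it positive)
  edge (16, 2)→(4, 6): d=(-12,4) right/bottom  bias=-1
  edge (4, 6)→(12, 0): d=(8,-6) top-left  bias=+0
  edge (12, 0)→(16, 2): d=(4,2) right/bottom  bias=-1
    (5,0)@(11, 1): e=[32,2,6] → #
    (6,0)@(13, 1): e=[24,14,2] → #
    (7,0)@(15, 1): e=[16,26,-2] → ·
    (4,1)@(9, 3): e=[16,6,18] → #
    (6,1)@(13, 3): e=[0,30,10] → ·  [on edge]
    (3,2)@(7, 5): e=[0,10,30] → ·  [on edge]
    (4,2)@(9, 5): e=[-8,22,26] → ·
    (5,2)@(11, 5): e=[-16,34,22] → ·
    (0,3)@(1, 7): e=[0,-10,50] → ·  [on edge]
  covered (4 px):
    · · · · · # # · ·
    · · · · # # · · ·
    · · · · · · · · ·
    · · · · · · · · ·
T1:
  2·area = 40  (B↔C swapped to make it positive)
  edge (12, 0)→(4, 6): d=(-8,6) right/bottom  bias=-1
  edge (4, 6)→(0, 4): d=(-4,-2) top-left  bias=+0
  edge (0, 4)→(12, 0): d=(12,-4) top-left  bias=+0
    (4,0)@(9, 1): e=[10,30,0] → #  [on edge]
    (5,0)@(11, 1): e=[-2,34,8] → ·
    (1,1)@(3, 3): e=[30,10,0] → #  [on edge]
    (2,1)@(5, 3): e=[18,14,8] → #
    (3,1)@(7, 3): e=[6,18,16] → #
    (4,1)@(9, 3): e=[-6,22,24] → ·
    (1,2)@(3, 5): e=[14,2,24] → #
    (3,2)@(7, 5): e=[-10,10,40] → ·
    (1,3)@(3, 7): e=[-2,-6,48] → ·
    (2,3)@(5, 7): e=[-14,-2,56] → ·
  covered (6 px):
    · · · · # · · · ·
    · # # # · · · · ·
    · # # · · · · · ·
    · · · · · · · · ·
T2:
  2·area = 18  (B↔C swapped to make it positive)
  edge (8, 8)→(7, 6): d=(-1,-2) top-left  bias=+0
  edge (7, 6)→(16, 6): d=(9,0) top-left  bias=+0
  edge (16, 6)→(8, 8): d=(-8,2) right/bottom  bias=-1
    (4,3)@(9, 7): e=[3,9,6] → #
    (5,3)@(11, 7): e=[7,9,2] → #
    (6,3)@(13, 7): e=[11,9,-2] → ·
  covered (2 px):
    · · · · · · · · ·
    · · · · · · · · ·
    · · · · · · · · ·
    · · · · # # · · ·

Final: [[4,0],[1,1],[2,1],[3,1],[1,2],[2,2]]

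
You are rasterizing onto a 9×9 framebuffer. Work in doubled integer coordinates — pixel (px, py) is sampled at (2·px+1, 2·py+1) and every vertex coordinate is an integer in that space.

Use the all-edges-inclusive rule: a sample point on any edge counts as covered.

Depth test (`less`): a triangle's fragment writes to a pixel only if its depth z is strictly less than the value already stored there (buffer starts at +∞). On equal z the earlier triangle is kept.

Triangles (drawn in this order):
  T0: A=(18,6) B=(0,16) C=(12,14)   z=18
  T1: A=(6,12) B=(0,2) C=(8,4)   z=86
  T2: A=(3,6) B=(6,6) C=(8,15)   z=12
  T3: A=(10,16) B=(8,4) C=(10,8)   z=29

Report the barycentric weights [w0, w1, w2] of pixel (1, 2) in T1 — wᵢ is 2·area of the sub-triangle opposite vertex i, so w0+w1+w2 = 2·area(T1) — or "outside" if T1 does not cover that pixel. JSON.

T0:
  2·area = 84  (B↔C swapped to make it positive)
  edge (18, 6)→(12, 14): d=(-6,8) inclusive
  edge (12, 14)→(0, 16): d=(-12,2) inclusive
  edge (0, 16)→(18, 6): d=(18,-10) inclusive
    (8,3)@(17, 7): e=[2,74,8] → X
    (6,4)@(13, 9): e=[22,58,4] → X
    (7,4)@(15, 9): e=[6,54,24] → X
    (8,4)@(17, 9): e=[-10,50,44] → .
    (4,5)@(9, 11): e=[42,42,0] → X  [on edge]
    (5,5)@(11, 11): e=[26,38,20] → X
    (7,5)@(15, 11): e=[-6,30,60] → .
    (3,6)@(7, 13): e=[46,22,16] → X
    (6,6)@(13, 13): e=[-2,10,76] → .
    (1,7)@(3, 15): e=[66,6,12] → X
    (2,7)@(5, 15): e=[50,2,32] → X
    (3,7)@(7, 15): e=[34,-2,52] → .
  covered (11 px):
    . . . . . . . . .
    . . . . . . . . .
    . . . . . . . . .
    . . . . . . . . X
    . . . . . . X X .
    . . . . X X X . .
    . . . X X X . . .
    . X X . . . . . .
    . . . . . . . . .
T1:
  2·area = 68
  edge (6, 12)→(0, 2): d=(-6,-10) inclusive
  edge (0, 2)→(8, 4): d=(8,2) inclusive
  edge (8, 4)→(6, 12): d=(-2,8) inclusive
    (0,1)@(1, 3): e=[4,6,58] → X
    (1,1)@(3, 3): e=[24,2,42] → X
    (2,1)@(5, 3): e=[44,-2,26] → .
    (0,2)@(1, 5): e=[-8,22,54] → .
    (1,2)@(3, 5): e=[12,18,38] → X
    (2,2)@(5, 5): e=[32,14,22] → X
    (3,2)@(7, 5): e=[52,10,6] → X
    (4,2)@(9, 5): e=[72,6,-10] → .
    (1,3)@(3, 7): e=[0,34,34] → X  [on edge]
    (4,3)@(9, 7): e=[60,22,-14] → .
    (1,4)@(3, 9): e=[-12,50,30] → .
    (2,4)@(5, 9): e=[8,46,14] → X
    (4,8)@(9, 17): e=[0,102,-34] → .  [on edge]
  covered (9 px):
    . . . . . . . . .
    X X . . . . . . .
    . X X X . . . . .
    . X X X . . . . .
    . . X . . . . . .
    . . . . . . . . .
    . . . . . . . . .
    . . . . . . . . .
    . . . . . . . . .
T2:
  2·area = 27
  edge (3, 6)→(6, 6): d=(3,0) inclusive
  edge (6, 6)→(8, 15): d=(2,9) inclusive
  edge (8, 15)→(3, 6): d=(-5,-9) inclusive
    (2,3)@(5, 7): e=[3,11,13] → X
    (3,3)@(7, 7): e=[3,-7,31] → .
    (2,4)@(5, 9): e=[9,15,3] → X
    (3,4)@(7, 9): e=[9,-3,21] → .
    (2,5)@(5, 11): e=[15,19,-7] → .
    (3,5)@(7, 11): e=[15,1,11] → X
    (4,5)@(9, 11): e=[15,-17,29] → .
    (3,6)@(7, 13): e=[21,5,1] → X
    (4,6)@(9, 13): e=[21,-13,19] → .
    (3,7)@(7, 15): e=[27,9,-9] → .
  covered (4 px):
    . . . . . . . . .
    . . . . . . . . .
    . . . . . . . . .
    . . X . . . . . .
    . . X . . . . . .
    . . . X . . . . .
    . . . X . . . . .
    . . . . . . . . .
    . . . . . . . . .
T3:
  2·area = 16
  edge (10, 16)→(8, 4): d=(-2,-12) inclusive
  edge (8, 4)→(10, 8): d=(2,4) inclusive
  edge (10, 8)→(10, 16): d=(0,8) inclusive
    (4,3)@(9, 7): e=[6,2,8] → X
    (5,3)@(11, 7): e=[30,-6,-8] → .
    (4,4)@(9, 9): e=[2,6,8] → X
    (5,4)@(11, 9): e=[26,-2,-8] → .
    (4,5)@(9, 11): e=[-2,10,8] → .
  covered (2 px):
    . . . . . . . . .
    . . . . . . . . .
    . . . . . . . . .
    . . . . X . . . .
    . . . . X . . . .
    . . . . . . . . .
    . . . . . . . . .
    . . . . . . . . .
    . . . . . . . . .

Final: [18,38,12]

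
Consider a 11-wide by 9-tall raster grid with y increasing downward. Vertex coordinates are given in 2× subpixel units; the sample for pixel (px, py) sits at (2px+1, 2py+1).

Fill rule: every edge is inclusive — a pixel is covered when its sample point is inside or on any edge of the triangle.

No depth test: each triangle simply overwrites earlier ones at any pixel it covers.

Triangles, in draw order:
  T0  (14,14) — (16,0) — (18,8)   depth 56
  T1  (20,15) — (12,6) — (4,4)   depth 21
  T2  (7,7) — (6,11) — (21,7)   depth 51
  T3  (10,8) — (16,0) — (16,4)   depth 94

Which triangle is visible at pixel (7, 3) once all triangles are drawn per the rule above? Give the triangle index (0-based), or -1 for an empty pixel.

T0:
  2·area = 44
  edge (14, 14)→(16, 0): d=(2,-14) inclusive
  edge (16, 0)→(18, 8): d=(2,8) inclusive
  edge (18, 8)→(14, 14): d=(-4,6) inclusive
    (8,2)@(17, 5): e=[24,2,18] → #
    (9,2)@(19, 5): e=[52,-14,6] → ·
    (7,3)@(15, 7): e=[0,22,22] → #  [on edge]
    (9,3)@(19, 7): e=[56,-10,-2] → ·
    (7,4)@(15, 9): e=[4,26,14] → #
    (9,4)@(19, 9): e=[60,-6,-10] → ·
    (7,5)@(15, 11): e=[8,30,6] → #
    (8,5)@(17, 11): e=[36,14,-6] → ·
    (7,6)@(15, 13): e=[12,34,-2] → ·
  covered (6 px):
    · · · · · · · · · · ·
    · · · · · · · · · · ·
    · · · · · · · · # · ·
    · · · · · · · # # · ·
    · · · · · · · # # · ·
    · · · · · · · # · · ·
    · · · · · · · · · · ·
    · · · · · · · · · · ·
    · · · · · · · · · · ·
T1:
  2·area = 56  (B↔C swapped to make it positive)
  edge (20, 15)→(4, 4): d=(-16,-11) inclusive
  edge (4, 4)→(12, 6): d=(8,2) inclusive
  edge (12, 6)→(20, 15): d=(8,9) inclusive
    (3,2)@(7, 5): e=[17,2,37] → #
    (4,2)@(9, 5): e=[39,-2,19] → ·
    (3,3)@(7, 7): e=[-15,18,53] → ·
    (4,3)@(9, 7): e=[7,14,35] → #
    (5,3)@(11, 7): e=[29,10,17] → #
    (6,3)@(13, 7): e=[51,6,-1] → ·
    (4,4)@(9, 9): e=[-25,30,51] → ·
    (5,4)@(11, 9): e=[-3,26,33] → ·
    (6,4)@(13, 9): e=[19,22,15] → #
    (7,4)@(15, 9): e=[41,18,-3] → ·
    (6,5)@(13, 11): e=[-13,38,31] → ·
    (7,5)@(15, 11): e=[9,34,13] → #
  covered (5 px):
    · · · · · · · · · · ·
    · · · · · · · · · · ·
    · · · # · · · · · · ·
    · · · · # # · · · · ·
    · · · · · · # · · · ·
    · · · · · · · # · · ·
    · · · · · · · · · · ·
    · · · · · · · · · · ·
    · · · · · · · · · · ·
T2:
  2·area = 56  (B↔C swapped to make it positive)
  edge (7, 7)→(21, 7): d=(14,0) inclusive
  edge (21, 7)→(6, 11): d=(-15,4) inclusive
  edge (6, 11)→(7, 7): d=(1,-4) inclusive
    (0,3)@(1, 7): e=[0,80,-24] → ·  [on edge]
    (1,3)@(3, 7): e=[0,72,-16] → ·  [on edge]
    (2,3)@(5, 7): e=[0,64,-8] → ·  [on edge]
    (3,3)@(7, 7): e=[0,56,0] → #  [on edge]
    (4,3)@(9, 7): e=[0,48,8] → #  [on edge]
    (5,3)@(11, 7): e=[0,40,16] → #  [on edge]
    (6,3)@(13, 7): e=[0,32,24] → #  [on edge]
    (7,3)@(15, 7): e=[0,24,32] → #  [on edge]
    (8,3)@(17, 7): e=[0,16,40] → #  [on edge]
    (9,3)@(19, 7): e=[0,8,48] → #  [on edge]
    (10,3)@(21, 7): e=[0,0,56] → #  [on edge]
    (3,4)@(7, 9): e=[28,26,2] → #
    (2,7)@(5, 15): e=[112,-56,0] → ·  [on edge]
  covered (12 px):
    · · · · · · · · · · ·
    · · · · · · · · · · ·
    · · · · · · · · · · ·
    · · · # # # # # # # #
    · · · # # # # · · · ·
    · · · · · · · · · · ·
    · · · · · · · · · · ·
    · · · · · · · · · · ·
    · · · · · · · · · · ·
T3:
  2·area = 24
  edge (10, 8)→(16, 0): d=(6,-8) inclusive
  edge (16, 0)→(16, 4): d=(0,4) inclusive
  edge (16, 4)→(10, 8): d=(-6,4) inclusive
    (7,1)@(15, 3): e=[10,4,10] → #
    (8,1)@(17, 3): e=[26,-4,2] → ·
    (6,2)@(13, 5): e=[6,12,6] → #
    (7,2)@(15, 5): e=[22,4,-2] → ·
    (5,3)@(11, 7): e=[2,20,2] → #
    (6,3)@(13, 7): e=[18,12,-6] → ·
    (5,4)@(11, 9): e=[14,20,-10] → ·
  covered (3 px):
    · · · · · · · · · · ·
    · · · · · · · # · · ·
    · · · · · · # · · · ·
    · · · · · # · · · · ·
    · · · · · · · · · · ·
    · · · · · · · · · · ·
    · · · · · · · · · · ·
    · · · · · · · · · · ·
    · · · · · · · · · · ·

Z-buffer (winner per pixel, '.' = empty):
  . . . . . . . . . . .
  . . . . . . . 3 . . .
  . . . 1 . . 3 . 0 . .
  . . . 2 2 3 2 2 2 2 2
  . . . 2 2 2 2 0 0 . .
  . . . . . . . 1 . . .
  . . . . . . . . . . .
  . . . . . . . . . . .
  . . . . . . . . . . .

Final: 2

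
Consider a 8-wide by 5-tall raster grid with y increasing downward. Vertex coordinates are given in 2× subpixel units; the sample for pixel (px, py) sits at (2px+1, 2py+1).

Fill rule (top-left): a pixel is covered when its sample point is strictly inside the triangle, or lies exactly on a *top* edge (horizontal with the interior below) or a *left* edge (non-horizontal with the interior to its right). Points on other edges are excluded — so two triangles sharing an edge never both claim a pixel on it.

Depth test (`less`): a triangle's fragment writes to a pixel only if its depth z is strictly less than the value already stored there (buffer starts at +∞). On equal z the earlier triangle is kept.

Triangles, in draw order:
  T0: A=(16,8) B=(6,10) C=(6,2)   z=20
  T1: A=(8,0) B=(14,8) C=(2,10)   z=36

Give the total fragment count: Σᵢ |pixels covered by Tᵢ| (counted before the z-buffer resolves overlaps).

T0:
  2·area = 80
  edge (16, 8)→(6, 10): d=(-10,2) right/bottom  bias=-1
  edge (6, 10)→(6, 2): d=(0,-8) top-left  bias=+0
  edge (6, 2)→(16, 8): d=(10,6) right/bottom  bias=-1
    (3,1)@(7, 3): e=[68,8,4] → █
    (4,1)@(9, 3): e=[64,24,-8] → ·
    (3,2)@(7, 5): e=[48,8,24] → █
    (4,2)@(9, 5): e=[44,24,12] → █
    (5,2)@(11, 5): e=[40,40,0] → ·  [on edge]
    (3,3)@(7, 7): e=[28,8,44] → █
    (5,3)@(11, 7): e=[20,40,20] → █
    (6,3)@(13, 7): e=[16,56,8] → █
    (7,3)@(15, 7): e=[12,72,-4] → ·
    (3,4)@(7, 9): e=[8,8,64] → █
    (5,4)@(11, 9): e=[0,40,40] → ·  [on edge]
    (6,4)@(13, 9): e=[-4,56,28] → ·
  covered (9 px):
    · · · · · · · ·
    · · · █ · · · ·
    · · · █ █ · · ·
    · · · █ █ █ █ ·
    · · · █ █ · · ·
T1:
  2·area = 108
  edge (8, 0)→(14, 8): d=(6,8) right/bottom  bias=-1
  edge (14, 8)→(2, 10): d=(-12,2) right/bottom  bias=-1
  edge (2, 10)→(8, 0): d=(6,-10) top-left  bias=+0
    (3,1)@(7, 3): e=[26,74,8] → █
    (4,1)@(9, 3): e=[10,70,28] → █
    (5,1)@(11, 3): e=[-6,66,48] → ·
    (2,2)@(5, 5): e=[54,54,0] → █  [on edge]
    (5,2)@(11, 5): e=[6,42,60] → █
    (6,2)@(13, 5): e=[-10,38,80] → ·
    (2,3)@(5, 7): e=[66,30,12] → █
    (6,3)@(13, 7): e=[2,14,92] → █
    (7,3)@(15, 7): e=[-14,10,112] → ·
    (1,4)@(3, 9): e=[94,10,4] → █
    (4,4)@(9, 9): e=[46,-2,64] → ·
    (5,4)@(11, 9): e=[30,-6,84] → ·
  covered (14 px):
    · · · · · · · ·
    · · · █ █ · · ·
    · · █ █ █ █ · ·
    · · █ █ █ █ █ ·
    · █ █ █ · · · ·

Result: 23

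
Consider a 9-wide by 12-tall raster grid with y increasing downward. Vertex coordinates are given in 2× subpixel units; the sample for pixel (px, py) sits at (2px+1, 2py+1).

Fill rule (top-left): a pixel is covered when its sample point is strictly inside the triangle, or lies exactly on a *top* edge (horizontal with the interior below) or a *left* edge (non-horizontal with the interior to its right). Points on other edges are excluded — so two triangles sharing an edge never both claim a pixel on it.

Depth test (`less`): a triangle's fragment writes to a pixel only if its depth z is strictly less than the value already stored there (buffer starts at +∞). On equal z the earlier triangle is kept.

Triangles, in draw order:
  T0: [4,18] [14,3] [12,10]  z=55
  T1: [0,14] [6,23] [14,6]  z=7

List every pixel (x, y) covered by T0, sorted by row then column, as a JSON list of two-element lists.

T0:
  2·area = 40
  edge (4, 18)→(14, 3): d=(10,-15) top-left  bias=+0
  edge (14, 3)→(12, 10): d=(-2,7) right/bottom  bias=-1
  edge (12, 10)→(4, 18): d=(-8,8) right/bottom  bias=-1
    (6,2)@(13, 5): e=[5,3,32] → #
    (7,2)@(15, 5): e=[35,-11,16] → ·
    (8,2)@(17, 5): e=[65,-25,0] → ·  [on edge]
    (6,3)@(13, 7): e=[25,-1,16] → ·
    (7,3)@(15, 7): e=[55,-15,0] → ·  [on edge]
    (5,4)@(11, 9): e=[15,9,16] → #
    (6,4)@(13, 9): e=[45,-5,0] → ·  [on edge]
    (4,5)@(9, 11): e=[5,19,16] → #
    (5,5)@(11, 11): e=[35,5,0] → ·  [on edge]
    (4,6)@(9, 13): e=[25,15,0] → ·  [on edge]
    (3,7)@(7, 15): e=[15,25,0] → ·  [on edge]
    (2,8)@(5, 17): e=[5,35,0] → ·  [on edge]
    (1,9)@(3, 19): e=[-5,45,0] → ·  [on edge]
    (0,10)@(1, 21): e=[-15,55,0] → ·  [on edge]
  covered (3 px):
    · · · · · · · · ·
    · · · · · · · · ·
    · · · · · · # · ·
    · · · · · · · · ·
    · · · · · # · · ·
    · · · · # · · · ·
    · · · · · · · · ·
    · · · · · · · · ·
    · · · · · · · · ·
    · · · · · · · · ·
    · · · · · · · · ·
    · · · · · · · · ·
T1:
  2·area = 174  (B↔C swapped to make it positive)
  edge (0, 14)→(14, 6): d=(14,-8) top-left  bias=+0
  edge (14, 6)→(6, 23): d=(-8,17) right/bottom  bias=-1
  edge (6, 23)→(0, 14): d=(-6,-9) top-left  bias=+0
    (6,3)@(13, 7): e=[6,9,159] → #
    (7,3)@(15, 7): e=[22,-25,177] → ·
    (4,4)@(9, 9): e=[2,61,111] → #
    (5,4)@(11, 9): e=[18,27,129] → #
    (6,4)@(13, 9): e=[34,-7,147] → ·
    (3,5)@(7, 11): e=[14,79,81] → #
    (6,5)@(13, 11): e=[62,-23,135] → ·
    (1,6)@(3, 13): e=[10,131,33] → #
    (2,6)@(5, 13): e=[26,97,51] → #
    (5,6)@(11, 13): e=[74,-5,105] → ·
    (0,7)@(1, 15): e=[22,149,3] → #
    (5,7)@(11, 15): e=[102,-21,93] → ·
  covered (21 px):
    · · · · · · · · ·
    · · · · · · · · ·
    · · · · · · · · ·
    · · · · · · # · ·
    · · · · # # · · ·
    · · · # # # · · ·
    · # # # # · · · ·
    # # # # # · · · ·
    · # # # · · · · ·
    · · # # · · · · ·
    · · # · · · · · ·
    · · · · · · · · ·

Answer: [[6,2],[5,4],[4,5]]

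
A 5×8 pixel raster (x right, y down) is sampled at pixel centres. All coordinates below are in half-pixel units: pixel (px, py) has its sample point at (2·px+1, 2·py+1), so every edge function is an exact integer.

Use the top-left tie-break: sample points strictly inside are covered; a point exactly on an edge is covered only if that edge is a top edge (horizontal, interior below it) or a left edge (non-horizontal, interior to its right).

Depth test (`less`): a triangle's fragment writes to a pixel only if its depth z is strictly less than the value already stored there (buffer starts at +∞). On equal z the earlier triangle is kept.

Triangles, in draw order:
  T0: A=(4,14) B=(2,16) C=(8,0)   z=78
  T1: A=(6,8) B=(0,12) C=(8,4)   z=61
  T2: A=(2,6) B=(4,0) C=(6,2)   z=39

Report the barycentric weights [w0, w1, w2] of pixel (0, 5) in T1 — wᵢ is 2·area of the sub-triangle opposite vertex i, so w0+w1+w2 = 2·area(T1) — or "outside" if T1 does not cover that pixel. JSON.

T0:
  2·area = 20
  edge (4, 14)→(2, 16): d=(-2,2) right/bottom  bias=-1
  edge (2, 16)→(8, 0): d=(6,-16) top-left  bias=+0
  edge (8, 0)→(4, 14): d=(-4,14) right/bottom  bias=-1
    (3,1)@(7, 3): e=[16,2,2] → █
    (4,1)@(9, 3): e=[12,34,-26] → ·
    (3,2)@(7, 5): e=[12,14,-6] → ·
    (2,4)@(5, 9): e=[8,6,6] → █
    (3,4)@(7, 9): e=[4,38,-22] → ·
    (4,4)@(9, 9): e=[0,70,-50] → ·  [on edge]
    (2,5)@(5, 11): e=[4,18,-2] → ·
    (3,5)@(7, 11): e=[0,50,-30] → ·  [on edge]
    (2,6)@(5, 13): e=[0,30,-10] → ·  [on edge]
    (1,7)@(3, 15): e=[0,10,10] → ·  [on edge]
  covered (2 px):
    · · · · ·
    · · · █ ·
    · · · · ·
    · · · · ·
    · · █ · ·
    · · · · ·
    · · · · ·
    · · · · ·
T1:
  2·area = 16
  edge (6, 8)→(0, 12): d=(-6,4) right/bottom  bias=-1
  edge (0, 12)→(8, 4): d=(8,-8) top-left  bias=+0
  edge (8, 4)→(6, 8): d=(-2,4) right/bottom  bias=-1
    (4,1)@(9, 3): e=[18,0,-2] → ·  [on edge]
    (3,2)@(7, 5): e=[14,0,2] → █  [on edge]
    (4,2)@(9, 5): e=[6,16,-6] → ·
    (2,3)@(5, 7): e=[10,0,6] → █  [on edge]
    (3,3)@(7, 7): e=[2,16,-2] → ·
    (1,4)@(3, 9): e=[6,0,10] → █  [on edge]
    (2,4)@(5, 9): e=[-2,16,2] → ·
    (0,5)@(1, 11): e=[2,0,14] → █  [on edge]
    (1,5)@(3, 11): e=[-6,16,6] → ·
    (0,6)@(1, 13): e=[-10,16,10] → ·
  covered (4 px):
    · · · · ·
    · · · · ·
    · · · █ ·
    · · █ · ·
    · █ · · ·
    █ · · · ·
    · · · · ·
    · · · · ·
T2:
  2·area = 16
  edge (2, 6)→(4, 0): d=(2,-6) top-left  bias=+0
  edge (4, 0)→(6, 2): d=(2,2) right/bottom  bias=-1
  edge (6, 2)→(2, 6): d=(-4,4) right/bottom  bias=-1
    (2,0)@(5, 1): e=[8,0,8] → ·  [on edge]
    (3,0)@(7, 1): e=[20,-4,0] → ·  [on edge]
    (1,1)@(3, 3): e=[0,8,8] → █  [on edge]
    (2,1)@(5, 3): e=[12,4,0] → ·  [on edge]
    (3,1)@(7, 3): e=[24,0,-8] → ·  [on edge]
    (1,2)@(3, 5): e=[4,12,0] → ·  [on edge]
    (4,2)@(9, 5): e=[40,0,-24] → ·  [on edge]
    (0,3)@(1, 7): e=[-4,20,0] → ·  [on edge]
    (0,4)@(1, 9): e=[0,24,-8] → ·  [on edge]
  covered (1 px):
    · · · · ·
    · █ · · ·
    · · · · ·
    · · · · ·
    · · · · ·
    · · · · ·
    · · · · ·
    · · · · ·

Result: [0,14,2]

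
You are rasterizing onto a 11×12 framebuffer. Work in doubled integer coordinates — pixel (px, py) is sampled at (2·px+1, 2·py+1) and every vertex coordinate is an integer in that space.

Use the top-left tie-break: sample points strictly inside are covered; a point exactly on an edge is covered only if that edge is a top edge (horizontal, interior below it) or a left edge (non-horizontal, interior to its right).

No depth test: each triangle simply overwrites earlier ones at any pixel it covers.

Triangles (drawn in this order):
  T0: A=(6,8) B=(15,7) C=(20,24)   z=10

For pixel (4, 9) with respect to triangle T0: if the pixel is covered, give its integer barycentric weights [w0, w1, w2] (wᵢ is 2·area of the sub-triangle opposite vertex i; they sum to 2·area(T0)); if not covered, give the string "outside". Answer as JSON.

T0:
  2·area = 158
  edge (6, 8)→(15, 7): d=(9,-1) top-left  bias=+0
  edge (15, 7)→(20, 24): d=(5,17) right/bottom  bias=-1
  edge (20, 24)→(6, 8): d=(-14,-16) top-left  bias=+0
    (7,3)@(15, 7): e=[0,0,158] → ·  [on edge]
    (3,4)@(7, 9): e=[10,146,2] → █
    (4,4)@(9, 9): e=[12,112,34] → █
    (5,4)@(11, 9): e=[14,78,66] → █
    (6,4)@(13, 9): e=[16,44,98] → █
    (7,4)@(15, 9): e=[18,10,130] → █
    (8,4)@(17, 9): e=[20,-24,162] → ·
    (3,5)@(7, 11): e=[28,156,-26] → ·
    (4,5)@(9, 11): e=[30,122,6] → █
    (8,5)@(17, 11): e=[38,-14,134] → ·
    (4,6)@(9, 13): e=[48,132,-22] → ·
    (5,6)@(11, 13): e=[50,98,10] → █
  covered (19 px):
    · · · · · · · · · · ·
    · · · · · · · · · · ·
    · · · · · · · · · · ·
    · · · · · · · · · · ·
    · · · █ █ █ █ █ · · ·
    · · · · █ █ █ █ · · ·
    · · · · · █ █ █ · · ·
    · · · · · · █ █ █ · ·
    · · · · · · · █ █ · ·
    · · · · · · · · █ · ·
    · · · · · · · · · █ ·
    · · · · · · · · · · ·

Answer: "outside"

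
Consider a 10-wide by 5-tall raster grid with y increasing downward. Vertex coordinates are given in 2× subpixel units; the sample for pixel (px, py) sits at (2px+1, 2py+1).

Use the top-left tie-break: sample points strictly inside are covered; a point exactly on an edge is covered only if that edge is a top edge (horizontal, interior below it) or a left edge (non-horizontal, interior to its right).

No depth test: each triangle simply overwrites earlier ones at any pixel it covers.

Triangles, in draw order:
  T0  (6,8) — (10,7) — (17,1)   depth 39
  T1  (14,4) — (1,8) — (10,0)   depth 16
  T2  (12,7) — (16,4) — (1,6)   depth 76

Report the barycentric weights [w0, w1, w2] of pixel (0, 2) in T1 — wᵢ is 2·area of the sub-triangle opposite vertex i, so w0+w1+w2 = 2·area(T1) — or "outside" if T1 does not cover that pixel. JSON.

T0:
  2·area = 17  (B↔C swapped to make it positive)
  edge (6, 8)→(17, 1): d=(11,-7) top-left  bias=+0
  edge (17, 1)→(10, 7): d=(-7,6) right/bottom  bias=-1
  edge (10, 7)→(6, 8): d=(-4,1) right/bottom  bias=-1
    (8,0)@(17, 1): e=[0,0,17] → ·  [on edge]
    (5,2)@(11, 5): e=[2,8,7] → #
    (6,2)@(13, 5): e=[16,-4,5] → ·
    (4,3)@(9, 7): e=[10,6,1] → #
    (5,3)@(11, 7): e=[24,-6,-1] → ·
    (4,4)@(9, 9): e=[32,-8,-7] → ·
  covered (2 px):
    · · · · · · · · · ·
    · · · · · · · · · ·
    · · · · · # · · · ·
    · · · · # · · · · ·
    · · · · · · · · · ·
T1:
  2·area = 68
  edge (14, 4)→(1, 8): d=(-13,4) right/bottom  bias=-1
  edge (1, 8)→(10, 0): d=(9,-8) top-left  bias=+0
  edge (10, 0)→(14, 4): d=(4,4) right/bottom  bias=-1
    (4,0)@(9, 1): e=[59,1,8] → #
    (5,0)@(11, 1): e=[51,17,0] → ·  [on edge]
    (3,1)@(7, 3): e=[41,3,24] → #
    (5,1)@(11, 3): e=[25,35,8] → #
    (6,1)@(13, 3): e=[17,51,0] → ·  [on edge]
    (2,2)@(5, 5): e=[23,5,40] → #
    (5,2)@(11, 5): e=[-1,53,16] → ·
    (7,2)@(15, 5): e=[-17,85,0] → ·  [on edge]
    (1,3)@(3, 7): e=[5,7,56] → #
    (2,3)@(5, 7): e=[-3,23,48] → ·
    (3,3)@(7, 7): e=[-11,39,40] → ·
    (4,3)@(9, 7): e=[-19,55,32] → ·
    (8,3)@(17, 7): e=[-51,119,0] → ·  [on edge]
    (9,4)@(19, 9): e=[-85,153,0] → ·  [on edge]
  covered (8 px):
    · · · · # · · · · ·
    · · · # # # · · · ·
    · · # # # · · · · ·
    · # · · · · · · · ·
    · · · · · · · · · ·
T2:
  2·area = 37  (B↔C swapped to make it positive)
  edge (12, 7)→(1, 6): d=(-11,-1) top-left  bias=+0
  edge (1, 6)→(16, 4): d=(15,-2) top-left  bias=+0
  edge (16, 4)→(12, 7): d=(-4,3) right/bottom  bias=-1
    (4,2)@(9, 5): e=[19,1,17] → #
    (5,2)@(11, 5): e=[21,5,11] → #
    (6,2)@(13, 5): e=[23,9,5] → #
    (7,2)@(15, 5): e=[25,13,-1] → ·
    (4,3)@(9, 7): e=[-3,31,9] → ·
    (5,3)@(11, 7): e=[-1,35,3] → ·
    (6,3)@(13, 7): e=[1,39,-3] → ·
  covered (3 px):
    · · · · · · · · · ·
    · · · · · · · · · ·
    · · · · # # # · · ·
    · · · · · · · · · ·
    · · · · · · · · · ·

Final: "outside"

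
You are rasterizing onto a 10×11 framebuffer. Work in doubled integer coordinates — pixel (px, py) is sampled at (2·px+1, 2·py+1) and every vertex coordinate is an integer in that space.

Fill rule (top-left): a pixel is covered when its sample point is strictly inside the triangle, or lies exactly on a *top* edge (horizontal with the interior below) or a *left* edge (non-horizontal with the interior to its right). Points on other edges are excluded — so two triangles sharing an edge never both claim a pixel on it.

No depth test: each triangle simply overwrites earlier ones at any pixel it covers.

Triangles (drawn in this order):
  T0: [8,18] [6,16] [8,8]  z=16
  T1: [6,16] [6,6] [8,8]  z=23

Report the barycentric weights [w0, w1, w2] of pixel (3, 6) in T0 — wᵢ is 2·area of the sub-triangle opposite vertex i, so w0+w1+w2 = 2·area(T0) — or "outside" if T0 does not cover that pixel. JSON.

T0:
  2·area = 20
  edge (8, 18)→(6, 16): d=(-2,-2) top-left  bias=+0
  edge (6, 16)→(8, 8): d=(2,-8) top-left  bias=+0
  edge (8, 8)→(8, 18): d=(0,10) right/bottom  bias=-1
    (0,5)@(1, 11): e=[0,-50,70] → ·  [on edge]
    (1,6)@(3, 13): e=[0,-30,50] → ·  [on edge]
    (3,6)@(7, 13): e=[8,2,10] → █
    (4,6)@(9, 13): e=[12,18,-10] → ·
    (2,7)@(5, 15): e=[0,-10,30] → ·  [on edge]
    (3,7)@(7, 15): e=[4,6,10] → █
    (4,7)@(9, 15): e=[8,22,-10] → ·
    (3,8)@(7, 17): e=[0,10,10] → █  [on edge]
    (4,8)@(9, 17): e=[4,26,-10] → ·
    (3,9)@(7, 19): e=[-4,14,10] → ·
    (4,9)@(9, 19): e=[0,30,-10] → ·  [on edge]
    (5,10)@(11, 21): e=[0,50,-30] → ·  [on edge]
  covered (3 px):
    · · · · · · · · · ·
    · · · · · · · · · ·
    · · · · · · · · · ·
    · · · · · · · · · ·
    · · · · · · · · · ·
    · · · · · · · · · ·
    · · · █ · · · · · ·
    · · · █ · · · · · ·
    · · · █ · · · · · ·
    · · · · · · · · · ·
    · · · · · · · · · ·
T1:
  2·area = 20
  edge (6, 16)→(6, 6): d=(0,-10) top-left  bias=+0
  edge (6, 6)→(8, 8): d=(2,2) right/bottom  bias=-1
  edge (8, 8)→(6, 16): d=(-2,8) right/bottom  bias=-1
    (0,0)@(1, 1): e=[-50,0,70] → ·  [on edge]
    (1,1)@(3, 3): e=[-30,0,50] → ·  [on edge]
    (2,2)@(5, 5): e=[-10,0,30] → ·  [on edge]
    (3,3)@(7, 7): e=[10,0,10] → ·  [on edge]
    (3,4)@(7, 9): e=[10,4,6] → █
    (4,4)@(9, 9): e=[30,0,-10] → ·  [on edge]
    (3,5)@(7, 11): e=[10,8,2] → █
    (4,5)@(9, 11): e=[30,4,-14] → ·
    (5,5)@(11, 11): e=[50,0,-30] → ·  [on edge]
    (3,6)@(7, 13): e=[10,12,-2] → ·
    (6,6)@(13, 13): e=[70,0,-50] → ·  [on edge]
    (7,7)@(15, 15): e=[90,0,-70] → ·  [on edge]
    (8,8)@(17, 17): e=[110,0,-90] → ·  [on edge]
    (9,9)@(19, 19): e=[130,0,-110] → ·  [on edge]
  covered (2 px):
    · · · · · · · · · ·
    · · · · · · · · · ·
    · · · · · · · · · ·
    · · · · · · · · · ·
    · · · █ · · · · · ·
    · · · █ · · · · · ·
    · · · · · · · · · ·
    · · · · · · · · · ·
    · · · · · · · · · ·
    · · · · · · · · · ·
    · · · · · · · · · ·

Final: [2,10,8]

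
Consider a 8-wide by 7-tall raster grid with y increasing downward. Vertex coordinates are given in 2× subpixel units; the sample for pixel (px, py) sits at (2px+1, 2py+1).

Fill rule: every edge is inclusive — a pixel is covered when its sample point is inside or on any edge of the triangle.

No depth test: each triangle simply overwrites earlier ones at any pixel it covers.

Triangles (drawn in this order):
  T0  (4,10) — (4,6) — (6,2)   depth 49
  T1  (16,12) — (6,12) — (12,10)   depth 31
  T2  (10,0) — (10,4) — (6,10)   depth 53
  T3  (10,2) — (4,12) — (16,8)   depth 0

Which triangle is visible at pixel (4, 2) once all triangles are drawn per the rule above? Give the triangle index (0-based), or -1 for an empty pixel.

T0:
  2·area = 8
  edge (4, 10)→(4, 6): d=(0,-4) inclusive
  edge (4, 6)→(6, 2): d=(2,-4) inclusive
  edge (6, 2)→(4, 10): d=(-2,8) inclusive
    (2,2)@(5, 5): e=[4,2,2] → █
    (3,2)@(7, 5): e=[12,10,-14] → ·
    (2,3)@(5, 7): e=[4,6,-2] → ·
  covered (1 px):
    · · · · · · · ·
    · · · · · · · ·
    · · █ · · · · ·
    · · · · · · · ·
    · · · · · · · ·
    · · · · · · · ·
    · · · · · · · ·
T1:
  2·area = 20
  edge (16, 12)→(6, 12): d=(-10,0) inclusive
  edge (6, 12)→(12, 10): d=(6,-2) inclusive
  edge (12, 10)→(16, 12): d=(4,2) inclusive
    (7,4)@(15, 9): e=[30,0,-10] → ·  [on edge]
    (4,5)@(9, 11): e=[10,0,10] → █  [on edge]
    (5,5)@(11, 11): e=[10,4,6] → █
    (6,5)@(13, 11): e=[10,8,2] → █
    (7,5)@(15, 11): e=[10,12,-2] → ·
    (1,6)@(3, 13): e=[-10,0,30] → ·  [on edge]
    (4,6)@(9, 13): e=[-10,12,18] → ·
    (5,6)@(11, 13): e=[-10,16,14] → ·
    (6,6)@(13, 13): e=[-10,20,10] → ·
  covered (3 px):
    · · · · · · · ·
    · · · · · · · ·
    · · · · · · · ·
    · · · · · · · ·
    · · · · · · · ·
    · · · · █ █ █ ·
    · · · · · · · ·
T2:
  2·area = 16
  edge (10, 0)→(10, 4): d=(0,4) inclusive
  edge (10, 4)→(6, 10): d=(-4,6) inclusive
  edge (6, 10)→(10, 0): d=(4,-10) inclusive
    (4,1)@(9, 3): e=[4,10,2] → █
    (5,1)@(11, 3): e=[-4,-2,22] → ·
    (4,2)@(9, 5): e=[4,2,10] → █
    (5,2)@(11, 5): e=[-4,-10,30] → ·
    (4,3)@(9, 7): e=[4,-6,18] → ·
  covered (2 px):
    · · · · · · · ·
    · · · · █ · · ·
    · · · · █ · · ·
    · · · · · · · ·
    · · · · · · · ·
    · · · · · · · ·
    · · · · · · · ·
T3:
  2·area = 96  (B↔C swapped to make it positive)
  edge (10, 2)→(16, 8): d=(6,6) inclusive
  edge (16, 8)→(4, 12): d=(-12,4) inclusive
  edge (4, 12)→(10, 2): d=(6,-10) inclusive
    (4,0)@(9, 1): e=[0,112,-16] → ·  [on edge]
    (5,1)@(11, 3): e=[0,80,16] → █  [on edge]
    (6,1)@(13, 3): e=[-12,72,36] → ·
    (4,2)@(9, 5): e=[24,64,8] → █
    (6,2)@(13, 5): e=[0,48,48] → █  [on edge]
    (7,2)@(15, 5): e=[-12,40,68] → ·
    (3,3)@(7, 7): e=[48,48,0] → █  [on edge]
    (7,3)@(15, 7): e=[0,16,80] → █  [on edge]
    (3,4)@(7, 9): e=[60,24,12] → █
    (6,4)@(13, 9): e=[24,0,72] → █  [on edge]
    (7,4)@(15, 9): e=[12,-8,92] → ·
    (2,5)@(5, 11): e=[84,8,4] → █
    (3,5)@(7, 11): e=[72,0,24] → █  [on edge]
    (0,6)@(1, 13): e=[120,0,-24] → ·  [on edge]
  covered (15 px):
    · · · · · · · ·
    · · · · · █ · ·
    · · · · █ █ █ ·
    · · · █ █ █ █ █
    · · · █ █ █ █ ·
    · · █ █ · · · ·
    · · · · · · · ·

Z-buffer (winner per pixel, '.' = empty):
  . . . . . . . .
  . . . . 2 3 . .
  . . 0 . 3 3 3 .
  . . . 3 3 3 3 3
  . . . 3 3 3 3 .
  . . 3 3 1 1 1 .
  . . . . . . . .

Answer: 3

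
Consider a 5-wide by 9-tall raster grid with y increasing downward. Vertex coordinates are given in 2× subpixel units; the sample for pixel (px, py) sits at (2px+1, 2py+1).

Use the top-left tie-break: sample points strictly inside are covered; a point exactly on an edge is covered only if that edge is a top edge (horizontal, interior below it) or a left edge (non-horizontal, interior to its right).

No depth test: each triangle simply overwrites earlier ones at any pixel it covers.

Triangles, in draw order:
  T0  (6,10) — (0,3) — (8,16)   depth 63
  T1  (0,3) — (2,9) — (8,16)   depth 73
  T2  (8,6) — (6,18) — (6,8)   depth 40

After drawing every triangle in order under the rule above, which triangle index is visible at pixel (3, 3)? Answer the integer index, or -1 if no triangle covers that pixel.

T0:
  2·area = 22  (B↔C swapped to make it positive)
  edge (6, 10)→(8, 16): d=(2,6) right/bottom  bias=-1
  edge (8, 16)→(0, 3): d=(-8,-13) top-left  bias=+0
  edge (0, 3)→(6, 10): d=(6,7) right/bottom  bias=-1
    (1,0)@(3, 1): e=[0,55,-33] → .  [on edge]
    (1,3)@(3, 7): e=[12,7,3] → X
    (2,3)@(5, 7): e=[0,33,-11] → .  [on edge]
    (1,4)@(3, 9): e=[16,-9,15] → .
    (2,4)@(5, 9): e=[4,17,1] → X
    (3,4)@(7, 9): e=[-8,43,-13] → .
    (2,5)@(5, 11): e=[8,1,13] → X
    (3,5)@(7, 11): e=[-4,27,-1] → .
    (2,6)@(5, 13): e=[12,-15,25] → .
    (3,6)@(7, 13): e=[0,11,11] → .  [on edge]
  covered (3 px):
    . . . . .
    . . . . .
    . . . . .
    . X . . .
    . . X . .
    . . X . .
    . . . . .
    . . . . .
    . . . . .
T1:
  2·area = 22  (B↔C swapped to make it positive)
  edge (0, 3)→(8, 16): d=(8,13) right/bottom  bias=-1
  edge (8, 16)→(2, 9): d=(-6,-7) top-left  bias=+0
  edge (2, 9)→(0, 3): d=(-2,-6) top-left  bias=+0
    (0,2)@(1, 5): e=[3,17,2] → X
    (1,2)@(3, 5): e=[-23,31,14] → .
    (0,3)@(1, 7): e=[19,5,-2] → .
    (1,4)@(3, 9): e=[9,7,6] → X
    (2,4)@(5, 9): e=[-17,21,18] → .
    (1,5)@(3, 11): e=[25,-5,2] → .
  covered (2 px):
    . . . . .
    . . . . .
    X . . . .
    . . . . .
    . X . . .
    . . . . .
    . . . . .
    . . . . .
    . . . . .
T2:
  2·area = 20
  edge (8, 6)→(6, 18): d=(-2,12) right/bottom  bias=-1
  edge (6, 18)→(6, 8): d=(0,-10) top-left  bias=+0
  edge (6, 8)→(8, 6): d=(2,-2) top-left  bias=+0
    (4,2)@(9, 5): e=[-10,30,0] → .  [on edge]
    (3,3)@(7, 7): e=[10,10,0] → X  [on edge]
    (4,3)@(9, 7): e=[-14,30,4] → .
    (2,4)@(5, 9): e=[30,-10,0] → .  [on edge]
    (3,4)@(7, 9): e=[6,10,4] → X
    (4,4)@(9, 9): e=[-18,30,8] → .
    (1,5)@(3, 11): e=[50,-30,0] → .  [on edge]
    (3,5)@(7, 11): e=[2,10,8] → X
    (4,5)@(9, 11): e=[-22,30,12] → .
    (0,6)@(1, 13): e=[70,-50,0] → .  [on edge]
    (3,6)@(7, 13): e=[-2,10,12] → .
  covered (3 px):
    . . . . .
    . . . . .
    . . . . .
    . . . X .
    . . . X .
    . . . X .
    . . . . .
    . . . . .
    . . . . .

Z-buffer (winner per pixel, '.' = empty):
  . . . . .
  . . . . .
  1 . . . .
  . 0 . 2 .
  . 1 0 2 .
  . . 0 2 .
  . . . . .
  . . . . .
  . . . . .

Answer: 2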